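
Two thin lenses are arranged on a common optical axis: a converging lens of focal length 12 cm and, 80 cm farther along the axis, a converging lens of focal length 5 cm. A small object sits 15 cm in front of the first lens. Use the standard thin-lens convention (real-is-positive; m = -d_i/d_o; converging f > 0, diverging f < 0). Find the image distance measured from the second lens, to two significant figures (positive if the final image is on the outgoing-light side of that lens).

6.7 cm

Applying the thin-lens equation to the first lens, 1/12 = 1/15 + 1/d_i1, which gives d_i1 = 60.000 cm.
That image sits 20.000 cm in front of the second lens, so d_o2 = 20.000 cm.
Applying the thin-lens equation again with f_2 = 5 cm and d_o2 = 20.000 cm gives d_i2 = 6.667 cm.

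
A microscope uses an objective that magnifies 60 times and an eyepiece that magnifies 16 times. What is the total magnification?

960

The overall magnification of a compound microscope is the product of the objective and eyepiece magnifications:
M = M_obj x M_eye = 60 x 16 = 960.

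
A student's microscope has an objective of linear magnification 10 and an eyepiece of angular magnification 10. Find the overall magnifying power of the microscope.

The overall magnification of a compound microscope is the product of the objective and eyepiece magnifications:
M = M_obj x M_eye = 10 x 10 = 100.

100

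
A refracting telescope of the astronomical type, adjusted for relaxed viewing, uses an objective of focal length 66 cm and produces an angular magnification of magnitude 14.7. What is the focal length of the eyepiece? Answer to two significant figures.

4.5 cm

|M| = f_obj/f_eye, so f_eye = f_obj/|M| = 66/14.7 = 4.490 cm.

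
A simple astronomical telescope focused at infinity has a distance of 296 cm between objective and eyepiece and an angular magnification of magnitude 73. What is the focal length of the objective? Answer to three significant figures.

In normal adjustment the tube length equals f_obj + f_eye and |M| = f_obj/f_eye.
So f_obj = 73 f_eye and 73 f_eye + f_eye = 296 cm, giving f_eye = 296/74 = 4.000 cm and f_obj = 292.000 cm.

292 cm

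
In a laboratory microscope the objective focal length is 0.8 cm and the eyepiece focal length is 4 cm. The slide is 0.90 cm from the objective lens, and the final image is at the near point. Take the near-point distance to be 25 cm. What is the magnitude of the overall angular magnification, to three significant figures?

Objective: 1/d_i = 1/f_obj - 1/d_o = 1/0.8 - 1/0.90 = 0.13889 cm^-1, so d_i = 7.200 cm.
m_obj = -d_i/d_o = -7.200/0.90 = -8.000.
Eyepiece angular magnification (image at near point): M_eye = 1 + D/f_e = 1 + 25/4 = 7.250.
Overall M = m_obj x M_eye = (-8.000)(7.250) = -58.00.
|M| = 58.00.

58.0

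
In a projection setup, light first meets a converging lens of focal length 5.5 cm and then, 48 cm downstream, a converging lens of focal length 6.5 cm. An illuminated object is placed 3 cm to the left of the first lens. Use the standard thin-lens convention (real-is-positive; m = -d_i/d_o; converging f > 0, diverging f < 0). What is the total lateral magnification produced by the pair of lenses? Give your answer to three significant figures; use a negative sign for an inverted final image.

Applying the thin-lens equation to the first lens, 1/5.5 = 1/3 + 1/d_i1, which gives d_i1 = -6.600 cm.
Its lateral magnification is m_1 = -d_i1/d_o1 = -(-6.600)/3 = 2.2000.
The intermediate image is virtual, 6.600 cm to the left of lens 1, so d_o2 = L - d_i1 = 48 - (-6.600) = 54.600 cm.
Applying the thin-lens equation again with f_2 = 6.5 cm and d_o2 = 54.600 cm gives d_i2 = 7.378 cm.
m_2 = -(7.378)/(54.600) = -0.1351.
The system's lateral magnification is m_1 m_2 = (2.2000)(-0.1351) = -0.2973.

-0.297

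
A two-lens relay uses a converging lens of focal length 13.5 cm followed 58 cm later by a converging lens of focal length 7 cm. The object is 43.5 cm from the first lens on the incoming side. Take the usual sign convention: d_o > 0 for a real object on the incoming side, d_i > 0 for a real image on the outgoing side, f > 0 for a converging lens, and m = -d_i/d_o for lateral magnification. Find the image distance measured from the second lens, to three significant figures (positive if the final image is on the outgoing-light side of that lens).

First lens: d_i1 = 1/(1/13.5 - 1/43.5) = 19.575 cm.
That image sits 38.425 cm in front of the second lens, so d_o2 = 38.425 cm.
Second lens: d_i2 = 1/(1/7 - 1/(38.425)) = 8.559 cm.

8.56 cm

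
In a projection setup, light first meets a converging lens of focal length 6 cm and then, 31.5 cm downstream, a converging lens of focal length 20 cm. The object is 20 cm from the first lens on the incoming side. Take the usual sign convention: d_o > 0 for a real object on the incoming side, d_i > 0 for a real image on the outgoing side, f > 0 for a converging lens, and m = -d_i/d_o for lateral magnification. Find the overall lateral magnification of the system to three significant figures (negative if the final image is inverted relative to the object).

Applying the thin-lens equation to the first lens, 1/6 = 1/20 + 1/d_i1, which gives d_i1 = 8.571 cm.
Its lateral magnification is m_1 = -d_i1/d_o1 = -(8.571)/20 = -0.4286.
The intermediate image is 8.571 cm to the right of lens 1, so d_o2 = L - d_i1 = 31.5 - 8.571 = 22.929 cm.
Applying the thin-lens equation again with f_2 = 20 cm and d_o2 = 22.929 cm gives d_i2 = 156.585 cm.
m_2 = -(156.585)/(22.929) = -6.8293.
Total m = m_1 x m_2 = (-0.4286)(-6.8293) = 2.9268.

2.93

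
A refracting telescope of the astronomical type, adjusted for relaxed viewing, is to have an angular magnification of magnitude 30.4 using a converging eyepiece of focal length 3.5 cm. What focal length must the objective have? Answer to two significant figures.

|M| = f_obj/|f_eye|, so f_obj = |M| x |f_eye| = 30.4 x 3.5 = 106.400 cm.

110 cm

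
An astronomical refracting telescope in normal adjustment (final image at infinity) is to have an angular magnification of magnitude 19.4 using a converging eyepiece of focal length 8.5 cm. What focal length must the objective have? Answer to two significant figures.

160 cm

|M| = f_obj/|f_eye|, so f_obj = |M| x |f_eye| = 19.4 x 8.5 = 164.900 cm.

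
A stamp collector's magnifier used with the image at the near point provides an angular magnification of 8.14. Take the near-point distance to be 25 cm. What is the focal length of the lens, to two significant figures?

For the image at the near point, M = 1 + D/f.
f = D/(M - 1) = 25/(8.14 - 1) = 3.501 cm.

3.5 cm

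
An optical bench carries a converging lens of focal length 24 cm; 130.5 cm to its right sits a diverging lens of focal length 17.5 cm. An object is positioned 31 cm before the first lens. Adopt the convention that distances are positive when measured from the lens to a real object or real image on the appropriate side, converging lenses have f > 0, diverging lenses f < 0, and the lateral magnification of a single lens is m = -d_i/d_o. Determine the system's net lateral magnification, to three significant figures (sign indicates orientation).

-1.44

Lens 1: 1/d_i1 = 1/f_1 - 1/d_o1 = 1/24 - 1/31 = 0.00941 cm^-1, so d_i1 = 106.286 cm.
m_1 = -(106.286)/31 = -3.4286.
The intermediate image is 106.286 cm to the right of lens 1, so d_o2 = L - d_i1 = 130.5 - 106.286 = 24.214 cm.
Lens 2: 1/d_i2 = 1/f_2 - 1/d_o2 = 1/(-17.5) - 1/(24.214) = -0.09844 cm^-1, so d_i2 = -10.158 cm.
m_2 = -(-10.158)/(24.214) = 0.4195.
Total m = m_1 x m_2 = (-3.4286)(0.4195) = -1.4384.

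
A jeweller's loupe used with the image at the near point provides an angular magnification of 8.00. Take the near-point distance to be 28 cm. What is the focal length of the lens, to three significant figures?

4.00 cm

For the image at the near point, M = 1 + D/f.
f = D/(M - 1) = 28/(8.0 - 1) = 4.000 cm.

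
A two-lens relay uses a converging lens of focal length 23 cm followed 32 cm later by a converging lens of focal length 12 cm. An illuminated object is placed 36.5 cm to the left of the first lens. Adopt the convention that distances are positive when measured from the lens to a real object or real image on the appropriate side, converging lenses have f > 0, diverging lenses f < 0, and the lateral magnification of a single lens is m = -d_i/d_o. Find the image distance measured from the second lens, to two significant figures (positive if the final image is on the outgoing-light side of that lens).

Lens 1: 1/d_i1 = 1/f_1 - 1/d_o1 = 1/23 - 1/36.5 = 0.01608 cm^-1, so d_i1 = 62.185 cm.
Since 62.185 cm > 32 cm, the first image lies past the second lens and serves as a virtual object: d_o2 = L - d_i1 = -30.185 cm.
Lens 2: 1/d_i2 = 1/f_2 - 1/d_o2 = 1/12 - 1/(-30.185) = 0.11646 cm^-1, so d_i2 = 8.586 cm.

8.6 cm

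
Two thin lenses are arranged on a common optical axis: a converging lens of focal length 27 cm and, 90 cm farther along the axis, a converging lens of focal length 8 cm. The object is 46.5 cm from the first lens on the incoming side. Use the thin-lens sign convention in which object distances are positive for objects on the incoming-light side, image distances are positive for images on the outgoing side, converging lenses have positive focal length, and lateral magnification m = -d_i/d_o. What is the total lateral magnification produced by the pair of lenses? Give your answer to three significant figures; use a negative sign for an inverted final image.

0.629

Lens 1: 1/d_i1 = 1/f_1 - 1/d_o1 = 1/27 - 1/46.5 = 0.01553 cm^-1, so d_i1 = 64.385 cm.
m_1 = -(64.385)/46.5 = -1.3846.
The intermediate image is 64.385 cm to the right of lens 1, so d_o2 = L - d_i1 = 90 - 64.385 = 25.615 cm.
Lens 2: 1/d_i2 = 1/f_2 - 1/d_o2 = 1/8 - 1/(25.615) = 0.08596 cm^-1, so d_i2 = 11.633 cm.
m_2 = -(11.633)/(25.615) = -0.4541.
Total m = m_1 x m_2 = (-1.3846)(-0.4541) = 0.6288.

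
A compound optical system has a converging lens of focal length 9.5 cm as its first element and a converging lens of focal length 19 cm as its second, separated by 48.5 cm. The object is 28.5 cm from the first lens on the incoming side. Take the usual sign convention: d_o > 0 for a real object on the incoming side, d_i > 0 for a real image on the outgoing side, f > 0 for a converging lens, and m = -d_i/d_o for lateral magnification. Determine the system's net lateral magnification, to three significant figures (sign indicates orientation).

Applying the thin-lens equation to the first lens, 1/9.5 = 1/28.5 + 1/d_i1, which gives d_i1 = 14.250 cm.
Its lateral magnification is m_1 = -d_i1/d_o1 = -(14.250)/28.5 = -0.5000.
Object distance for lens 2: d_o2 = 48.5 - 14.250 = 34.250 cm.
Applying the thin-lens equation again with f_2 = 19 cm and d_o2 = 34.250 cm gives d_i2 = 42.672 cm.
m_2 = -(42.672)/(34.250) = -1.2459.
Overall magnification: m = m_1 m_2 = 0.6230.

0.623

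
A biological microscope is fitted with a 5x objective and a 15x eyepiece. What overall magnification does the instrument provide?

75

The overall magnification of a compound microscope is the product of the objective and eyepiece magnifications:
M = M_obj x M_eye = 5 x 15 = 75.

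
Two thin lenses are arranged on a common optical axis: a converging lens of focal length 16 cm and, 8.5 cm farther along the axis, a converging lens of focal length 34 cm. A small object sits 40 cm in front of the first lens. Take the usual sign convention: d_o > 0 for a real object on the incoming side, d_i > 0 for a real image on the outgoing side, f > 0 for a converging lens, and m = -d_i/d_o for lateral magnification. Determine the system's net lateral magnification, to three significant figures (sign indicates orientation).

Lens 1: 1/d_i1 = 1/f_1 - 1/d_o1 = 1/16 - 1/40 = 0.03750 cm^-1, so d_i1 = 26.667 cm.
m_1 = -(26.667)/40 = -0.6667.
Since 26.667 cm > 8.5 cm, the first image lies past the second lens and serves as a virtual object: d_o2 = L - d_i1 = -18.167 cm.
Lens 2: 1/d_i2 = 1/f_2 - 1/d_o2 = 1/34 - 1/(-18.167) = 0.08446 cm^-1, so d_i2 = 11.840 cm.
m_2 = -(11.840)/(-18.167) = 0.6518.
Total m = m_1 x m_2 = (-0.6667)(0.6518) = -0.4345.

-0.435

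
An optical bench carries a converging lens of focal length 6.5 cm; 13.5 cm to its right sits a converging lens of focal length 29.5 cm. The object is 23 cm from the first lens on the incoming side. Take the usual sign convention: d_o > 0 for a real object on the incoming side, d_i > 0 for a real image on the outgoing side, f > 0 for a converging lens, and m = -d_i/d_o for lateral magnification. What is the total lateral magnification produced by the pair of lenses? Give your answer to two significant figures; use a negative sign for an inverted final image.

Applying the thin-lens equation to the first lens, 1/6.5 = 1/23 + 1/d_i1, which gives d_i1 = 9.061 cm.
Its lateral magnification is m_1 = -d_i1/d_o1 = -(9.061)/23 = -0.3939.
That image sits 4.439 cm in front of the second lens, so d_o2 = 4.439 cm.
Applying the thin-lens equation again with f_2 = 29.5 cm and d_o2 = 4.439 cm gives d_i2 = -5.226 cm.
m_2 = -(-5.226)/(4.439) = 1.1771.
Overall magnification: m = m_1 m_2 = -0.4637.

-0.46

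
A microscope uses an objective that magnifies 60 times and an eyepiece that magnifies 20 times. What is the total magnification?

1200

The overall magnification of a compound microscope is the product of the objective and eyepiece magnifications:
M = M_obj x M_eye = 60 x 20 = 1200.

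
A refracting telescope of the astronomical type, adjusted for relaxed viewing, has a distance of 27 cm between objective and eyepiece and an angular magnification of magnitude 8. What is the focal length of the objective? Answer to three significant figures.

24.0 cm

In normal adjustment the tube length equals f_obj + f_eye and |M| = f_obj/f_eye.
So f_obj = 8 f_eye and 8 f_eye + f_eye = 27 cm, giving f_eye = 27/9 = 3.000 cm and f_obj = 24.000 cm.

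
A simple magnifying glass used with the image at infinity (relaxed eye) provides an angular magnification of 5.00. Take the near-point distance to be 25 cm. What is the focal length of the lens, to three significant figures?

5.00 cm

For the image at infinity, M = D/f.
f = D/M = 25/5.0 = 5.000 cm.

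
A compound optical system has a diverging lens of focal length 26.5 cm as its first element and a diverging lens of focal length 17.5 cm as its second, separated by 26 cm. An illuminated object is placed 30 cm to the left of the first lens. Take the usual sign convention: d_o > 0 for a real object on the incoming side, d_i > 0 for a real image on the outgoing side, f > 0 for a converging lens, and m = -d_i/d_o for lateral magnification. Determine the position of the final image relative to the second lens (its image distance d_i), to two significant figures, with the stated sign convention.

Applying the thin-lens equation to the first lens, 1/(-26.5) = 1/30 + 1/d_i1, which gives d_i1 = -14.071 cm.
With d_i1 < 0 the first image is virtual and lies on the object side; the object distance for lens 2 is d_o2 = 26 - (-14.071) = 40.071 cm.
Applying the thin-lens equation again with f_2 = -17.5 cm and d_o2 = 40.071 cm gives d_i2 = -12.180 cm.

-12 cm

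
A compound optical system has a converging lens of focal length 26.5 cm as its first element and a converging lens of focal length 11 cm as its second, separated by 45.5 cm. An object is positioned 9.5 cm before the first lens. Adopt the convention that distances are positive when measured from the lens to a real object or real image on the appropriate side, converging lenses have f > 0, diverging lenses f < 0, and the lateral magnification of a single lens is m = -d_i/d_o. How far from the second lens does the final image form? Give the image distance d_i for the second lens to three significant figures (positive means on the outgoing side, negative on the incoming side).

First lens: d_i1 = 1/(1/26.5 - 1/9.5) = -14.809 cm.
With d_i1 < 0 the first image is virtual and lies on the object side; the object distance for lens 2 is d_o2 = 45.5 - (-14.809) = 60.309 cm.
Second lens: d_i2 = 1/(1/11 - 1/(60.309)) = 13.454 cm.

13.5 cm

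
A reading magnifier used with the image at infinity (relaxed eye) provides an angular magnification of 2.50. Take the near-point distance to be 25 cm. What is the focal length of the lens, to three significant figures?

For the image at infinity, M = D/f.
f = D/M = 25/2.5 = 10.000 cm.

10.0 cm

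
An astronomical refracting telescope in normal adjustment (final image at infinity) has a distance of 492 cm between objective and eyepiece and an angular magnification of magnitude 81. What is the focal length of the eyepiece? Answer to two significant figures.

In normal adjustment the tube length equals f_obj + f_eye and |M| = f_obj/f_eye.
So f_obj = 81 f_eye and 81 f_eye + f_eye = 492 cm, giving f_eye = 492/82 = 6.000 cm and f_obj = 486.000 cm.

6.0 cm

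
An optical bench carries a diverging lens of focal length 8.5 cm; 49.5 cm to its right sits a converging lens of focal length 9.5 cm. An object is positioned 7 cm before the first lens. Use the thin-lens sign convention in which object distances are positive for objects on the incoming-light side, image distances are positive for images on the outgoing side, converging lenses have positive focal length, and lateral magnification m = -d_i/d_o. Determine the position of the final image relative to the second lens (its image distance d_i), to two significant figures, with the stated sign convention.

Applying the thin-lens equation to the first lens, 1/(-8.5) = 1/7 + 1/d_i1, which gives d_i1 = -3.839 cm.
With d_i1 < 0 the first image is virtual and lies on the object side; the object distance for lens 2 is d_o2 = 49.5 - (-3.839) = 53.339 cm.
Applying the thin-lens equation again with f_2 = 9.5 cm and d_o2 = 53.339 cm gives d_i2 = 11.559 cm.

12 cm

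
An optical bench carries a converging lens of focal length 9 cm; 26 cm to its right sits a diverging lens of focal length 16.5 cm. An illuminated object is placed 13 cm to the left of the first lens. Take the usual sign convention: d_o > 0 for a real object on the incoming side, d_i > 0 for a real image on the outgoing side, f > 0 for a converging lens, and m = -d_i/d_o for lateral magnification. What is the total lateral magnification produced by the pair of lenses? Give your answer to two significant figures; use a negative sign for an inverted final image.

-2.8

Applying the thin-lens equation to the first lens, 1/9 = 1/13 + 1/d_i1, which gives d_i1 = 29.250 cm.
Its lateral magnification is m_1 = -d_i1/d_o1 = -(29.250)/13 = -2.2500.
This image would form 29.250 cm past lens 1, i.e. 3.250 cm beyond lens 2, so it is a virtual object for lens 2: d_o2 = 26 - 29.250 = -3.250 cm.
Applying the thin-lens equation again with f_2 = -16.5 cm and d_o2 = -3.250 cm gives d_i2 = 4.047 cm.
m_2 = -(4.047)/(-3.250) = 1.2453.
Total m = m_1 x m_2 = (-2.2500)(1.2453) = -2.8019.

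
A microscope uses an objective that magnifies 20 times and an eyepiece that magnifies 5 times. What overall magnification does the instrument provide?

The overall magnification of a compound microscope is the product of the objective and eyepiece magnifications:
M = M_obj x M_eye = 20 x 5 = 100.

100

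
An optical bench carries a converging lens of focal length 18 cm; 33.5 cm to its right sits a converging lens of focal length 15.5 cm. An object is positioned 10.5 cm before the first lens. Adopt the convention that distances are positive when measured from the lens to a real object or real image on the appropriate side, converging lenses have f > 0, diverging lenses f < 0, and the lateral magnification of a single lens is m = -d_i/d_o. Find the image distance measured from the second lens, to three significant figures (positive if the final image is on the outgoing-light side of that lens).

21.1 cm

Applying the thin-lens equation to the first lens, 1/18 = 1/10.5 + 1/d_i1, which gives d_i1 = -25.200 cm.
The intermediate image is virtual, 25.200 cm to the left of lens 1, so d_o2 = L - d_i1 = 33.5 - (-25.200) = 58.700 cm.
Applying the thin-lens equation again with f_2 = 15.5 cm and d_o2 = 58.700 cm gives d_i2 = 21.061 cm.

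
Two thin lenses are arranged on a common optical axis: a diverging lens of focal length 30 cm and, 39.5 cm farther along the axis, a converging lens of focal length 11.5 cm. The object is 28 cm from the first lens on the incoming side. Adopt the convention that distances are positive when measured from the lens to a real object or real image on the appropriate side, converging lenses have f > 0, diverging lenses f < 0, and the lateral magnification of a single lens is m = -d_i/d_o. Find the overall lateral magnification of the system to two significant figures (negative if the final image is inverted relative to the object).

-0.14

First lens: d_i1 = 1/(1/(-30) - 1/28) = -14.483 cm.
m_1 = -(-14.483)/28 = 0.5172.
With d_i1 < 0 the first image is virtual and lies on the object side; the object distance for lens 2 is d_o2 = 39.5 - (-14.483) = 53.983 cm.
Second lens: d_i2 = 1/(1/11.5 - 1/(53.983)) = 14.613 cm.
m_2 = -(14.613)/(53.983) = -0.2707.
The system's lateral magnification is m_1 m_2 = (0.5172)(-0.2707) = -0.1400.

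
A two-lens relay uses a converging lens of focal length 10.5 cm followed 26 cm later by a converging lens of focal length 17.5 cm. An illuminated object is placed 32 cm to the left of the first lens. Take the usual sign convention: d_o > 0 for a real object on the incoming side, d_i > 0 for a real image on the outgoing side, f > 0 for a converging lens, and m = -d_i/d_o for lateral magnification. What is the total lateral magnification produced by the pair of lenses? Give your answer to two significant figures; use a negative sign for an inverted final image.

-1.2

Lens 1: 1/d_i1 = 1/f_1 - 1/d_o1 = 1/10.5 - 1/32 = 0.06399 cm^-1, so d_i1 = 15.628 cm.
m_1 = -(15.628)/32 = -0.4884.
Object distance for lens 2: d_o2 = 26 - 15.628 = 10.372 cm.
Lens 2: 1/d_i2 = 1/f_2 - 1/d_o2 = 1/17.5 - 1/(10.372) = -0.03927 cm^-1, so d_i2 = -25.465 cm.
m_2 = -(-25.465)/(10.372) = 2.4551.
Total m = m_1 x m_2 = (-0.4884)(2.4551) = -1.1990.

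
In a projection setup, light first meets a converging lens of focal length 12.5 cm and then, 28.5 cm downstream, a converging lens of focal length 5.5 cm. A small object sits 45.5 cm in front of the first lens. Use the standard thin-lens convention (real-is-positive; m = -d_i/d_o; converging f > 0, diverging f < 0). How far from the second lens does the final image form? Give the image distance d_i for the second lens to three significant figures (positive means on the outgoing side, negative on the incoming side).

Lens 1: 1/d_i1 = 1/f_1 - 1/d_o1 = 1/12.5 - 1/45.5 = 0.05802 cm^-1, so d_i1 = 17.235 cm.
That image sits 11.265 cm in front of the second lens, so d_o2 = 11.265 cm.
Lens 2: 1/d_i2 = 1/f_2 - 1/d_o2 = 1/5.5 - 1/(11.265) = 0.09305 cm^-1, so d_i2 = 10.747 cm.

10.7 cm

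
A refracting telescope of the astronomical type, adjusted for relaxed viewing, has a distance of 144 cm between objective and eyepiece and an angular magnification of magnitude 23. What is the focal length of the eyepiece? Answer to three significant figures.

In normal adjustment the tube length equals f_obj + f_eye and |M| = f_obj/f_eye.
So f_obj = 23 f_eye and 23 f_eye + f_eye = 144 cm, giving f_eye = 144/24 = 6.000 cm and f_obj = 138.000 cm.

6.00 cm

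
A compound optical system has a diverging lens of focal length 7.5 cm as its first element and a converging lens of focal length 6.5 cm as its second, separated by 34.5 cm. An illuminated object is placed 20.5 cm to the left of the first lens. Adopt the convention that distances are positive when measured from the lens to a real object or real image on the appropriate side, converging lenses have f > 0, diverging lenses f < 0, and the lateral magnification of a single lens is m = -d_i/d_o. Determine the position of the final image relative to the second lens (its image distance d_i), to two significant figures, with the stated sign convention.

7.8 cm

Lens 1: 1/d_i1 = 1/f_1 - 1/d_o1 = 1/(-7.5) - 1/20.5 = -0.18211 cm^-1, so d_i1 = -5.491 cm.
The intermediate image is virtual, 5.491 cm to the left of lens 1, so d_o2 = L - d_i1 = 34.5 - (-5.491) = 39.991 cm.
Lens 2: 1/d_i2 = 1/f_2 - 1/d_o2 = 1/6.5 - 1/(39.991) = 0.12884 cm^-1, so d_i2 = 7.762 cm.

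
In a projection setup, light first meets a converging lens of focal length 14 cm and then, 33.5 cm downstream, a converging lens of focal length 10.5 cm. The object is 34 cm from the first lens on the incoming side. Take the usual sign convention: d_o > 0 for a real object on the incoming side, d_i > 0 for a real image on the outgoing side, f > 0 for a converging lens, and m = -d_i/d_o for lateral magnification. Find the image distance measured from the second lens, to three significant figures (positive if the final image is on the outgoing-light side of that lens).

-127 cm

Applying the thin-lens equation to the first lens, 1/14 = 1/34 + 1/d_i1, which gives d_i1 = 23.800 cm.
Object distance for lens 2: d_o2 = 33.5 - 23.800 = 9.700 cm.
Applying the thin-lens equation again with f_2 = 10.5 cm and d_o2 = 9.700 cm gives d_i2 = -127.312 cm.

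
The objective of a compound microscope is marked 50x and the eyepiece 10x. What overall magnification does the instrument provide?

The overall magnification of a compound microscope is the product of the objective and eyepiece magnifications:
M = M_obj x M_eye = 50 x 10 = 500.

500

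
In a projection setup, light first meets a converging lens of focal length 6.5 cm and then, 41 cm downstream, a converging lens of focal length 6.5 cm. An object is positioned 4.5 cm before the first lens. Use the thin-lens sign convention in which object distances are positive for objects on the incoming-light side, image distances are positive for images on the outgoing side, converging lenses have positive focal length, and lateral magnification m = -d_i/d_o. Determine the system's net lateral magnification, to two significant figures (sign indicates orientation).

-0.43

First lens: d_i1 = 1/(1/6.5 - 1/4.5) = -14.625 cm.
m_1 = -(-14.625)/4.5 = 3.2500.
The intermediate image is virtual, 14.625 cm to the left of lens 1, so d_o2 = L - d_i1 = 41 - (-14.625) = 55.625 cm.
Second lens: d_i2 = 1/(1/6.5 - 1/(55.625)) = 7.360 cm.
m_2 = -(7.360)/(55.625) = -0.1323.
The system's lateral magnification is m_1 m_2 = (3.2500)(-0.1323) = -0.4300.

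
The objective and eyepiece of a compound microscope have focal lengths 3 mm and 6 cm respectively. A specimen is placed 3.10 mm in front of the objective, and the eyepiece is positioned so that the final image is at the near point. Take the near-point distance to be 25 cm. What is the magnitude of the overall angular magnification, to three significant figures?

Convert to cm: f_obj = 3 mm = 0.3 cm; d_o = 3.10 mm = 0.31 cm.
Objective: 1/d_i = 1/f_obj - 1/d_o = 1/0.3 - 1/0.31 = 0.10753 cm^-1, so d_i = 9.300 cm.
m_obj = -d_i/d_o = -9.300/0.31 = -30.000.
Eyepiece angular magnification (image at near point): M_eye = 1 + D/f_e = 1 + 25/6 = 5.167.
Overall M = m_obj x M_eye = (-30.000)(5.167) = -155.00.
|M| = 155.00.

155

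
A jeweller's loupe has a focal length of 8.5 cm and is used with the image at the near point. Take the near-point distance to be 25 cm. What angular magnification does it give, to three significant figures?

3.94

M = 1 + D/f = 1 + 25/8.5 = 3.941.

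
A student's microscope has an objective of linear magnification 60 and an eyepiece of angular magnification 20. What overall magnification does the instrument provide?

1200

The overall magnification of a compound microscope is the product of the objective and eyepiece magnifications:
M = M_obj x M_eye = 60 x 20 = 1200.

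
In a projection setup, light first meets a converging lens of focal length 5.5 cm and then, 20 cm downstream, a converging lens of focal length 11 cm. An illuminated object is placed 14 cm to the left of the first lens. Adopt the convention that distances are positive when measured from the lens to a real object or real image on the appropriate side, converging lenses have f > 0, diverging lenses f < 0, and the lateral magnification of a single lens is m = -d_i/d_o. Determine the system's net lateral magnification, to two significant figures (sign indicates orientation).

-120

Lens 1: 1/d_i1 = 1/f_1 - 1/d_o1 = 1/5.5 - 1/14 = 0.11039 cm^-1, so d_i1 = 9.059 cm.
m_1 = -(9.059)/14 = -0.6471.
The intermediate image is 9.059 cm to the right of lens 1, so d_o2 = L - d_i1 = 20 - 9.059 = 10.941 cm.
Lens 2: 1/d_i2 = 1/f_2 - 1/d_o2 = 1/11 - 1/(10.941) = -0.00049 cm^-1, so d_i2 = -2046.000 cm.
m_2 = -(-2046.000)/(10.941) = 187.0000.
The system's lateral magnification is m_1 m_2 = (-0.6471)(187.0000) = -121.0000.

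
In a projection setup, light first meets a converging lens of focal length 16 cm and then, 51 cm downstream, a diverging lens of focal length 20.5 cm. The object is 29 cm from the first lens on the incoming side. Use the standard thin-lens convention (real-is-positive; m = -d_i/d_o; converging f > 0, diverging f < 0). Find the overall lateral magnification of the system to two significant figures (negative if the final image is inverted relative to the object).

-0.70

First lens: d_i1 = 1/(1/16 - 1/29) = 35.692 cm.
m_1 = -(35.692)/29 = -1.2308.
That image sits 15.308 cm in front of the second lens, so d_o2 = 15.308 cm.
Second lens: d_i2 = 1/(1/(-20.5) - 1/(15.308)) = -8.764 cm.
m_2 = -(-8.764)/(15.308) = 0.5725.
Overall magnification: m = m_1 m_2 = -0.7046.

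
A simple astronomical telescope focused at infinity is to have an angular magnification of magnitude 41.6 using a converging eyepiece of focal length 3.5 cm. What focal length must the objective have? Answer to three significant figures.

146 cm

|M| = f_obj/|f_eye|, so f_obj = |M| x |f_eye| = 41.6 x 3.5 = 145.600 cm.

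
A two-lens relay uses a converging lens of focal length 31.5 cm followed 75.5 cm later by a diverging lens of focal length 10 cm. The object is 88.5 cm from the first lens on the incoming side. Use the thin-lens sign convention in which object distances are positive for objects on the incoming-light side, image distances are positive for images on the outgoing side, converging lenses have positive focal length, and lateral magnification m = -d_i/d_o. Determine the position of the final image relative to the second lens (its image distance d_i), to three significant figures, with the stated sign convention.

Applying the thin-lens equation to the first lens, 1/31.5 = 1/88.5 + 1/d_i1, which gives d_i1 = 48.908 cm.
Object distance for lens 2: d_o2 = 75.5 - 48.908 = 26.592 cm.
Applying the thin-lens equation again with f_2 = -10 cm and d_o2 = 26.592 cm gives d_i2 = -7.267 cm.

-7.27 cm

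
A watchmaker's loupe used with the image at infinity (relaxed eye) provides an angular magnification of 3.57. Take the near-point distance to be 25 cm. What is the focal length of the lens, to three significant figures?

7.00 cm

For the image at infinity, M = D/f.
f = D/M = 25/3.57 = 7.003 cm.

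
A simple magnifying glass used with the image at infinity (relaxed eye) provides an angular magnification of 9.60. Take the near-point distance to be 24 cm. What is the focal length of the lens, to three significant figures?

For the image at infinity, M = D/f.
f = D/M = 24/9.6 = 2.500 cm.

2.50 cm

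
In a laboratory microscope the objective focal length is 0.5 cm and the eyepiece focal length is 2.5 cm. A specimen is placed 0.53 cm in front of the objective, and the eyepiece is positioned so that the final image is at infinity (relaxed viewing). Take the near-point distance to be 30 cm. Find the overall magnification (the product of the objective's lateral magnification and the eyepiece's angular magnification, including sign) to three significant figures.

Objective: 1/d_i = 1/f_obj - 1/d_o = 1/0.5 - 1/0.53 = 0.11321 cm^-1, so d_i = 8.833 cm.
m_obj = -d_i/d_o = -8.833/0.53 = -16.667.
Eyepiece angular magnification (image at infinity): M_eye = D/f_e = 30/2.5 = 12.000.
Overall M = m_obj x M_eye = (-16.667)(12.000) = -200.00.

-200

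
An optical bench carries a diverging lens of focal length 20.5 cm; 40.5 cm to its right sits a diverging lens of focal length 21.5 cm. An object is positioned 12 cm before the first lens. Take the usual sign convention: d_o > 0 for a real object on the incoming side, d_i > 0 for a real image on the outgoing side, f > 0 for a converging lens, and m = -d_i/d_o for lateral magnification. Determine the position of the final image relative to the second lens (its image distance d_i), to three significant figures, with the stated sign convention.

Applying the thin-lens equation to the first lens, 1/(-20.5) = 1/12 + 1/d_i1, which gives d_i1 = -7.569 cm.
The intermediate image is virtual, 7.569 cm to the left of lens 1, so d_o2 = L - d_i1 = 40.5 - (-7.569) = 48.069 cm.
Applying the thin-lens equation again with f_2 = -21.5 cm and d_o2 = 48.069 cm gives d_i2 = -14.856 cm.

-14.9 cm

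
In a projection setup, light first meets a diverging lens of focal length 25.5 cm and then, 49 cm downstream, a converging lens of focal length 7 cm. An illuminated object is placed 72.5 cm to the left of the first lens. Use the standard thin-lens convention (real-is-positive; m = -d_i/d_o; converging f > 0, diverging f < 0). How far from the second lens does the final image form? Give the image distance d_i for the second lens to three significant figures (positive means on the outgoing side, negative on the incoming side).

Lens 1: 1/d_i1 = 1/f_1 - 1/d_o1 = 1/(-25.5) - 1/72.5 = -0.05301 cm^-1, so d_i1 = -18.865 cm.
The intermediate image is virtual, 18.865 cm to the left of lens 1, so d_o2 = L - d_i1 = 49 - (-18.865) = 67.865 cm.
Lens 2: 1/d_i2 = 1/f_2 - 1/d_o2 = 1/7 - 1/(67.865) = 0.12812 cm^-1, so d_i2 = 7.805 cm.

7.81 cm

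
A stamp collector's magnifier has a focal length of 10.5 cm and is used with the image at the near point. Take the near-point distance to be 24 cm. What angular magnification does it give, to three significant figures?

3.29

M = 1 + D/f = 1 + 24/10.5 = 3.286.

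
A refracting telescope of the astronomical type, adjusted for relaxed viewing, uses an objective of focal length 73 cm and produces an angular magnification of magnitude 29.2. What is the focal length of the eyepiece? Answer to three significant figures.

|M| = f_obj/f_eye, so f_eye = f_obj/|M| = 73/29.2 = 2.500 cm.

2.50 cm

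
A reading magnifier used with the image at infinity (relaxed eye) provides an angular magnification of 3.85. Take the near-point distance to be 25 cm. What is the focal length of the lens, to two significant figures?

6.5 cm

For the image at infinity, M = D/f.
f = D/M = 25/3.85 = 6.494 cm.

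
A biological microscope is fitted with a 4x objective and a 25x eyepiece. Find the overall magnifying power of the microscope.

100

The overall magnification of a compound microscope is the product of the objective and eyepiece magnifications:
M = M_obj x M_eye = 4 x 25 = 100.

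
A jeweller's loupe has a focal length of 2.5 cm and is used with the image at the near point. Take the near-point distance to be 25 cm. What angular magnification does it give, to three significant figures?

M = 1 + D/f = 1 + 25/2.5 = 11.000.

11.0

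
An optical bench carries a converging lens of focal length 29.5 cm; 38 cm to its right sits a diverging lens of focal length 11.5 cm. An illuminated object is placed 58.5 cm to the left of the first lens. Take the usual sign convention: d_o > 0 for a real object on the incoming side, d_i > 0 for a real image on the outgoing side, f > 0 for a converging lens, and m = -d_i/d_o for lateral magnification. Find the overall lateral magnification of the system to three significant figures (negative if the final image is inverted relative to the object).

1.17

Applying the thin-lens equation to the first lens, 1/29.5 = 1/58.5 + 1/d_i1, which gives d_i1 = 59.509 cm.
Its lateral magnification is m_1 = -d_i1/d_o1 = -(59.509)/58.5 = -1.0172.
This image would form 59.509 cm past lens 1, i.e. 21.509 cm beyond lens 2, so it is a virtual object for lens 2: d_o2 = 38 - 59.509 = -21.509 cm.
Applying the thin-lens equation again with f_2 = -11.5 cm and d_o2 = -21.509 cm gives d_i2 = -24.714 cm.
m_2 = -(-24.714)/(-21.509) = -1.1490.
Overall magnification: m = m_1 m_2 = 1.1688.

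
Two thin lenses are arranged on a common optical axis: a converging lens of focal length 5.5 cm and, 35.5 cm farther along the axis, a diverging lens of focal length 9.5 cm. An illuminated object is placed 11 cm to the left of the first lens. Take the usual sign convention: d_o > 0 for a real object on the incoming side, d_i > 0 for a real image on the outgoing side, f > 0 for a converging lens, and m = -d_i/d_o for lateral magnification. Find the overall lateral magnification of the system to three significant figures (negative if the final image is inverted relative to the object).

Lens 1: 1/d_i1 = 1/f_1 - 1/d_o1 = 1/5.5 - 1/11 = 0.09091 cm^-1, so d_i1 = 11.000 cm.
m_1 = -(11.000)/11 = -1.0000.
Object distance for lens 2: d_o2 = 35.5 - 11.000 = 24.500 cm.
Lens 2: 1/d_i2 = 1/f_2 - 1/d_o2 = 1/(-9.5) - 1/(24.500) = -0.14608 cm^-1, so d_i2 = -6.846 cm.
m_2 = -(-6.846)/(24.500) = 0.2794.
The system's lateral magnification is m_1 m_2 = (-1.0000)(0.2794) = -0.2794.

-0.279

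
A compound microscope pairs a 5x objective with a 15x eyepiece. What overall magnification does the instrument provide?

The overall magnification of a compound microscope is the product of the objective and eyepiece magnifications:
M = M_obj x M_eye = 5 x 15 = 75.

75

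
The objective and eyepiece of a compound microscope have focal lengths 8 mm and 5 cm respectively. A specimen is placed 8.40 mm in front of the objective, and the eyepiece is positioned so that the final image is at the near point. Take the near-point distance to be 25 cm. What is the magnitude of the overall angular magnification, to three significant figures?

Convert to cm: f_obj = 8 mm = 0.8 cm; d_o = 8.40 mm = 0.84 cm.
Objective: 1/d_i = 1/f_obj - 1/d_o = 1/0.8 - 1/0.84 = 0.05952 cm^-1, so d_i = 16.800 cm.
m_obj = -d_i/d_o = -16.800/0.84 = -20.000.
Eyepiece angular magnification (image at near point): M_eye = 1 + D/f_e = 1 + 25/5 = 6.000.
Overall M = m_obj x M_eye = (-20.000)(6.000) = -120.00.
|M| = 120.00.

120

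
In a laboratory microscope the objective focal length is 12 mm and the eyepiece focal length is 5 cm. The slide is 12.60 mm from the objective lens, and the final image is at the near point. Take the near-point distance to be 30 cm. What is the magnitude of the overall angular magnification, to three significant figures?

Convert to cm: f_obj = 12 mm = 1.2 cm; d_o = 12.60 mm = 1.26 cm.
Objective: 1/d_i = 1/f_obj - 1/d_o = 1/1.2 - 1/1.26 = 0.03968 cm^-1, so d_i = 25.200 cm.
m_obj = -d_i/d_o = -25.200/1.26 = -20.000.
Eyepiece angular magnification (image at near point): M_eye = 1 + D/f_e = 1 + 30/5 = 7.000.
Overall M = m_obj x M_eye = (-20.000)(7.000) = -140.00.
|M| = 140.00.

140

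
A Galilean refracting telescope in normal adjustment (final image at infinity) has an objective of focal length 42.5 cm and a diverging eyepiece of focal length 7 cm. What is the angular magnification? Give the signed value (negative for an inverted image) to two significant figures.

6.1

M = -f_obj/f_eye = -42.5/(-7) = 6.071.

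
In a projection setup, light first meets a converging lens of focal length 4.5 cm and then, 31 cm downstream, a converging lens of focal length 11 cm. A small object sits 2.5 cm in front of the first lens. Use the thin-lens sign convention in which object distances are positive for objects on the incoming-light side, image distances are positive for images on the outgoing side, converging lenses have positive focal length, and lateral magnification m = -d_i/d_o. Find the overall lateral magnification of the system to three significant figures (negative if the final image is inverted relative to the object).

-0.966

Lens 1: 1/d_i1 = 1/f_1 - 1/d_o1 = 1/4.5 - 1/2.5 = -0.17778 cm^-1, so d_i1 = -5.625 cm.
m_1 = -(-5.625)/2.5 = 2.2500.
The intermediate image is virtual, 5.625 cm to the left of lens 1, so d_o2 = L - d_i1 = 31 - (-5.625) = 36.625 cm.
Lens 2: 1/d_i2 = 1/f_2 - 1/d_o2 = 1/11 - 1/(36.625) = 0.06361 cm^-1, so d_i2 = 15.722 cm.
m_2 = -(15.722)/(36.625) = -0.4293.
The system's lateral magnification is m_1 m_2 = (2.2500)(-0.4293) = -0.9659.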